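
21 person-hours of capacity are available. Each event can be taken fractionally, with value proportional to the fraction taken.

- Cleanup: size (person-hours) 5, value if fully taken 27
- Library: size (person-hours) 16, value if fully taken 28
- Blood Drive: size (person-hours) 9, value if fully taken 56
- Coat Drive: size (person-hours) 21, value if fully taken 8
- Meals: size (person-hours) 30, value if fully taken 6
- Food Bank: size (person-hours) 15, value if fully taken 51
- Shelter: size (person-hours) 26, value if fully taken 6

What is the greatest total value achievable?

106.8

Sort by value density: Blood Drive 56/9≈6.22, Cleanup 27/5≈5.4, Food Bank 51/15≈3.4, Library 28/16≈1.75, Coat Drive 8/21≈0.381, Shelter 6/26≈0.231, Meals 6/30≈0.2.
Take all of Blood Drive (9 person-hours, value 56) → 12 person-hours left.
Cleanup: take in full, 5 person-hours for value 27 → 7 left.
Fill the last 7 person-hours with part of Food Bank: 7/15 of it earns 23.8.
Total value = 106.8.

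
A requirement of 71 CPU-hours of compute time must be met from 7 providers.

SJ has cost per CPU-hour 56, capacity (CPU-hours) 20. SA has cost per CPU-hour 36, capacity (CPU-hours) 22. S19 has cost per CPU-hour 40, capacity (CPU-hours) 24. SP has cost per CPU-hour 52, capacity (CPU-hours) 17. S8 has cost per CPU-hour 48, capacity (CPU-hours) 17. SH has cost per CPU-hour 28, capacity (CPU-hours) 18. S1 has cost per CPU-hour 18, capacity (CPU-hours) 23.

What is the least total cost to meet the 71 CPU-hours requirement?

Cheapest first:
S1 (18): use full 23 ; 48 CPU-hours to go.
SH (28): use full 18 ; 30 CPU-hours to go.
SA at 36: take all 22 CPU-hours ; 8 still needed.
S19 at 40: take 8 of its 24 ; requirement met.
S8, SP, SJ: unused.
Cost = 23×18 + 18×28 + 22×36 + 8×40 = 2030.

2030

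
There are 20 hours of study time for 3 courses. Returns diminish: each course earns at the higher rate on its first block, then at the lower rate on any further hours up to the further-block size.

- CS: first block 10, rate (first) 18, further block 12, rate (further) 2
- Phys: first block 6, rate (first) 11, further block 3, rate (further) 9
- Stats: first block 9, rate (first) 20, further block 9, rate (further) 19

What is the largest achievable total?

Order all 6 blocks by rate: Stats/first 20 > Stats/second 19 > CS/first 18 > Phys/first 11 > Phys/second 9 > CS/second 2.
Stats first at 20: fill all 9 ; 11 left.
Stats/second (19): +9 ; 2 left.
2 remain; put them into CS first at 18.
Total = 20×9 + 19×9 + 18×2 = 387.

387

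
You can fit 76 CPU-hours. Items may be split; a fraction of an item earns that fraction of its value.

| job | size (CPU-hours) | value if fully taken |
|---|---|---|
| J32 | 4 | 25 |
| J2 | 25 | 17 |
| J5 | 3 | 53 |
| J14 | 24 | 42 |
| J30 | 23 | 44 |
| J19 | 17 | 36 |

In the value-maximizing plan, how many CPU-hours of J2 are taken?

Sort by value density: J5 53/3≈17.7, J32 25/4≈6.25, J19 36/17≈2.12, J30 44/23≈1.91, J14 42/24≈1.75, J2 17/25≈0.68.
All 3 CPU-hours of J5 fit (value 53) ; 73 remain.
Take all of J32 (4 CPU-hours, value 25) ; 69 CPU-hours left.
All 17 CPU-hours of J19 fit (value 36) ; 52 remain.
J30: take in full, 23 CPU-hours for value 44 ; 29 left.
Take all of J14 (24 CPU-hours, value 42) ; 5 CPU-hours left.
Only 5 CPU-hours remain; take 5/25 of J2 for value 17×5/25 = 3.4.

5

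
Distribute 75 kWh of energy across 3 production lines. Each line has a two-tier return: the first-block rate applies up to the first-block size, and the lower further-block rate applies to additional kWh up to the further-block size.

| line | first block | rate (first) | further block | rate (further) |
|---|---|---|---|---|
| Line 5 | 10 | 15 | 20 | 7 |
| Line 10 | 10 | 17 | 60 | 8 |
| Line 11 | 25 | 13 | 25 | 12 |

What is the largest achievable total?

985

Order all 6 blocks by rate: Line 10/first 17 > Line 5/first 15 > Line 11/first 13 > Line 11/second 12 > Line 10/second 8 > Line 5/second 7.
Line 10 first at 17: fill all 10 — 65 left.
Fill Line 5 first block (10 at 15) — 55 left.
Fill Line 11 first block (25 at 13) — 30 left.
Line 11 second at 12: fill all 25 — 5 left.
5 remain; put them into Line 10 second at 8.
Total = 17×10 + 15×10 + 13×25 + 12×25 + 8×5 = 985.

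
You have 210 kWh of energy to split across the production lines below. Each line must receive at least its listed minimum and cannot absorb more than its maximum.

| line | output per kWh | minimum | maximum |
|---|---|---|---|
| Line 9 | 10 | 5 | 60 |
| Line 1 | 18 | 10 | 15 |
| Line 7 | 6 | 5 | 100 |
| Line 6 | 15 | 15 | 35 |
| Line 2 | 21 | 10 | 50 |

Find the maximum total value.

Meeting every minimum uses 5+10+5+15+10 = 45 kWh, leaving 165.
Order the production lines by output per kWh: Line 2 21 > Line 1 18 > Line 6 15 > Line 9 10 > Line 7 6.
Line 2: +40 to 50 (cap) → 125 left.
Line 1 takes 5 more to reach its cap of 15 → 120 left.
Line 6: +20 to 35 (cap) → 100 left.
Line 9: +55 to 60 (cap) → 45 left.
Line 7 has room for 95 more but only 45 remain, so it gets 50.
Total = 10×60 + 18×15 + 6×50 + 15×35 + 21×50 = 2745.

2745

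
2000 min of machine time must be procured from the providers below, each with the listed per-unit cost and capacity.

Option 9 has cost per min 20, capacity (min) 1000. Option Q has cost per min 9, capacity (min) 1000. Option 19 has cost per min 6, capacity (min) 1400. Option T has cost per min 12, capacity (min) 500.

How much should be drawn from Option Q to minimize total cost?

Use providers in increasing cost order.
Option 19 at 6: take all 1400 min → 600 still needed.
Take 600 from Option Q at 9 to finish.
Option T, Option 9: unused.

600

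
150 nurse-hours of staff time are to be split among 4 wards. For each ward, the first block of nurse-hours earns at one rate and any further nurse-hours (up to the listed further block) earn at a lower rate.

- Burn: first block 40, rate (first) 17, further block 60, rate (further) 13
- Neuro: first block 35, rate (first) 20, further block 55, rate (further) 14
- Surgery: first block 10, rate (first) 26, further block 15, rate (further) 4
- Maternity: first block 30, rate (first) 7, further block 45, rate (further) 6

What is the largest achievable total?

Treat each block as its own option and order by rate: Surgery/first 26 > Neuro/first 20 > Burn/first 17 > Neuro/second 14 > Burn/second 13 > Maternity/first 7 > Maternity/second 6 > Surgery/second 4.
Surgery first at 26: fill all 10 — 140 left.
Neuro first at 20: fill all 35 — 105 left.
Fill Burn first block (40 at 17) — 65 left.
Neuro/second (14): +55 — 10 left.
Burn second at 13: only 10 left, fill 10.
Total = 26×10 + 20×35 + 17×40 + 14×55 + 13×10 = 2540.

2540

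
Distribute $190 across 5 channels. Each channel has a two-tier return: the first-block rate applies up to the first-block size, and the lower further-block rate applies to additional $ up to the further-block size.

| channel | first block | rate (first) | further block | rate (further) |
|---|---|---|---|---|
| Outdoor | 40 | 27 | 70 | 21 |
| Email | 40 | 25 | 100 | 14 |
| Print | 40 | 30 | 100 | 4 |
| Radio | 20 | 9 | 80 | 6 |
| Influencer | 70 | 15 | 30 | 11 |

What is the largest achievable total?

4750

Rank every tier by rate: Print/T1 30 > Outdoor/T1 27 > Email/T1 25 > Outdoor/T2 21 > Influencer/T1 15 > Email/T2 14 > Influencer/T2 11 > Radio/T1 9 > Radio/T2 6 > Print/T2 4.
Print T1 at 30: fill all 40 — 150 left.
Outdoor/T1 (27): +40 — 110 left.
Email T1 at 25: fill all 40 — 70 left.
Outdoor/T2 (21): +70 — 0 left.
Total = 30×40 + 27×40 + 25×40 + 21×70 = 4750.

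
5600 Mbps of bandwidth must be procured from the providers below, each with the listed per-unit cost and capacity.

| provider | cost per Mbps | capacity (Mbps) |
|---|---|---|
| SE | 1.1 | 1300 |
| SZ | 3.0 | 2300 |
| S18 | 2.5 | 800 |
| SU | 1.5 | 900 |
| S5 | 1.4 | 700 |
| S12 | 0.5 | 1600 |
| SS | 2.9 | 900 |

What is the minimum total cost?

7430

Cheapest first:
S12 (0.5): use full 1600 — 4000 Mbps to go.
SE at 1.1: take all 1300 Mbps — 2700 still needed.
Take 700 from S5 at 1.4 — need 2000 more.
SU at 1.5: take all 900 Mbps — 1100 still needed.
S18 (2.5): use full 800 — 300 Mbps to go.
SS at 2.9: take 300 of its 900 — requirement met.
SZ: unused.
Cost = 1600×0.5 + 1300×1.1 + 700×1.4 + 900×1.5 + 800×2.5 + 300×2.9 = 7430.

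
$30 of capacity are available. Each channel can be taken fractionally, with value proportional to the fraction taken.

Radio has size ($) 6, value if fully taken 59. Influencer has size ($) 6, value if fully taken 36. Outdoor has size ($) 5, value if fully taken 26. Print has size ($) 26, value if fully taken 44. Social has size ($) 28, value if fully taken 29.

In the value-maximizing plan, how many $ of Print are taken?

Rank by value-to-size ratio: Radio 59/6≈9.83, Influencer 36/6≈6, Outdoor 26/5≈5.2, Print 44/26≈1.69, Social 29/28≈1.04.
All 6 $ of Radio fit (value 59) — 24 remain.
Influencer: take in full, 6 $ for value 36 — 18 left.
Take all of Outdoor (5 $, value 26) — 13 $ left.
Only 13 $ remain; take 13/26 of Print for value 44×13/26 = 22.

13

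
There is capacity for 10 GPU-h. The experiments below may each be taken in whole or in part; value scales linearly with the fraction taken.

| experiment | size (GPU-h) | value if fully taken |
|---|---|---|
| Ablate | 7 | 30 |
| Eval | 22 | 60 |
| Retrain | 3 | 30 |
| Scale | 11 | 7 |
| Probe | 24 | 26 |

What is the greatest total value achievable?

60

Rank by value-to-size ratio: Retrain 30/3≈10, Ablate 30/7≈4.29, Eval 60/22≈2.73, Probe 26/24≈1.08, Scale 7/11≈0.636.
All 3 GPU-h of Retrain fit (value 30) — 7 remain.
Take all of Ablate (7 GPU-h, value 30) — 0 GPU-h left.
Total value = 60.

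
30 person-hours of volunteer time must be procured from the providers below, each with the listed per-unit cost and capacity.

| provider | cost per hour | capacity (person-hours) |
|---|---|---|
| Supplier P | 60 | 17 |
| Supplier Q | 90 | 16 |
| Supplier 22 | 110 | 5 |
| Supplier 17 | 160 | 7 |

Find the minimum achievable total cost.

2190

Use providers in increasing cost order.
Supplier P at 60: take all 17 person-hours → 13 still needed.
Supplier Q (90): take the remaining 13 → done.
Supplier 22, Supplier 17: unused.
Cost = 17×60 + 13×90 = 2190.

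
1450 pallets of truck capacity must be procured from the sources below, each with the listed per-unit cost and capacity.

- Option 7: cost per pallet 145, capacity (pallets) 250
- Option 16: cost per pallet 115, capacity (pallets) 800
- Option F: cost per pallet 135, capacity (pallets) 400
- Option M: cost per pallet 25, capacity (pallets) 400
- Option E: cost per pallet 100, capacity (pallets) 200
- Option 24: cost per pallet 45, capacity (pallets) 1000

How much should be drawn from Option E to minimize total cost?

50

Use sources in increasing cost order.
Take 400 from Option M at 25 — need 1050 more.
Take 1000 from Option 24 at 45 — need 50 more.
Option E (100): take the remaining 50 — done.
Option 16, Option F, Option 7: unused.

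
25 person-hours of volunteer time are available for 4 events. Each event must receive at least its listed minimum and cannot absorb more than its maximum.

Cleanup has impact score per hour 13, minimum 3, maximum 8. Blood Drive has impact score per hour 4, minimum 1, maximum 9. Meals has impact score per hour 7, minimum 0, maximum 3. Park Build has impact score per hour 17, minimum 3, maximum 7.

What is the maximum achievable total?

Meeting every minimum uses 3+1+0+3 = 7 person-hours, leaving 18.
Order the events by impact score per hour: Park Build 17 > Cleanup 13 > Meals 7 > Blood Drive 4.
Give Park Build 4 more to hit its cap of 7 → 14 left.
Cleanup: +5 to 8 (cap) → 9 left.
Meals: +3 to 3 (cap) → 6 left.
Only 6 left; Blood Drive takes them to reach 7.
Total = 13×8 + 4×7 + 7×3 + 17×7 = 272.

272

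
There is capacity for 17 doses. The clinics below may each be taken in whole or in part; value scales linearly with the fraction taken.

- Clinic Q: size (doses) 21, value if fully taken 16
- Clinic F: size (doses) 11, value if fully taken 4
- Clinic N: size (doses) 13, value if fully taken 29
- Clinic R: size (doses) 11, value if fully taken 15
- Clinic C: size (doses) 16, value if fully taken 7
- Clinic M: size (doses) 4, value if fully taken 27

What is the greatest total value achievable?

Best value per unit of size first: Clinic M 27/4≈6.75, Clinic N 29/13≈2.23, Clinic R 15/11≈1.36, Clinic Q 16/21≈0.762, Clinic C 7/16≈0.438, Clinic F 4/11≈0.364.
All 4 doses of Clinic M fit (value 27) — 13 remain.
Clinic N: take in full, 13 doses for value 29 — 0 left.
Total value = 56.

56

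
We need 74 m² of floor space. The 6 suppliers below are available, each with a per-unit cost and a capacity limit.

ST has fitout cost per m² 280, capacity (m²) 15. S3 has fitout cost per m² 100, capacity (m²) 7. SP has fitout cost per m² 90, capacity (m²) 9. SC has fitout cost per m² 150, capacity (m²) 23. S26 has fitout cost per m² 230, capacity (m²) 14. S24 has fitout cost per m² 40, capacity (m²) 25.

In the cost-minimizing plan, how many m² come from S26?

10

Use suppliers in increasing cost order.
S24 (40): use full 25 ; 49 m² to go.
SP at 90: take all 9 m² ; 40 still needed.
S3 at 100: take all 7 m² ; 33 still needed.
SC (150): use full 23 ; 10 m² to go.
S26 at 230: take 10 of its 14 ; requirement met.
ST: unused.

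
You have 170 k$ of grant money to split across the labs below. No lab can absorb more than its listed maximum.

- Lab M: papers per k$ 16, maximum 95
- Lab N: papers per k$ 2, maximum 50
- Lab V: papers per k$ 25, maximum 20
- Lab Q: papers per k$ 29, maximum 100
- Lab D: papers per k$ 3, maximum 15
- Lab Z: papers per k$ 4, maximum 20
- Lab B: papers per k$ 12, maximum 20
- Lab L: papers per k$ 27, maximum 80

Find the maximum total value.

4790

Rank by papers per k$: Lab Q 29 > Lab L 27 > Lab V 25 > Lab M 16 > Lab B 12 > Lab Z 4 > Lab D 3 > Lab N 2.
Lab Q: +100 to 100 (cap) ; 70 left.
Lab L has room for 80 but only 70 remain, so it gets 70.
Total = 29×100 + 27×70 = 4790.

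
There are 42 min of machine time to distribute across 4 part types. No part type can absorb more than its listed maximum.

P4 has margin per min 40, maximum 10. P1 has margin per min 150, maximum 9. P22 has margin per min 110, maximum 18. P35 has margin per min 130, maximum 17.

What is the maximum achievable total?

5320

Order the part types by margin per min: P1 150 > P35 130 > P22 110 > P4 40.
P1 takes 9 to reach its cap of 9 ; 33 left.
Give P35 17 to hit its cap of 17 ; 16 left.
P22: +16 (room for 18) → 16. Pool exhausted.
Total = 150×9 + 110×16 + 130×17 = 5320.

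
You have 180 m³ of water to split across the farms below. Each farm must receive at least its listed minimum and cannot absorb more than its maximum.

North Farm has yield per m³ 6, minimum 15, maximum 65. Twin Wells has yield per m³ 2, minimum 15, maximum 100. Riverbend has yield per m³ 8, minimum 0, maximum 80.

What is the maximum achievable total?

1100

Meeting every minimum uses 15+15+0 = 30 m³, leaving 150.
Highest yield per m³ first: Riverbend 8 > North Farm 6 > Twin Wells 2.
Riverbend takes 80 more to reach its cap of 80 ; 70 left.
Give North Farm 50 more to hit its cap of 65 ; 20 left.
Twin Wells has room for 85 more but only 20 remain, so it gets 35.
Total = 6×65 + 2×35 + 8×80 = 1100.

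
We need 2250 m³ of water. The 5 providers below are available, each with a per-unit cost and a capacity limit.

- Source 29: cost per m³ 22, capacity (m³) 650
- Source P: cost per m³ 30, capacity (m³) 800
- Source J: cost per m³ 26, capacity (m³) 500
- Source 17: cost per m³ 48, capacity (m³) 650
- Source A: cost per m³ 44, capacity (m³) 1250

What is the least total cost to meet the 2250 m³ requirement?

Fill from the cheapest provider first.
Take 650 from Source 29 at 22 → need 1600 more.
Take 500 from Source J at 26 → need 1100 more.
Source P at 30: take all 800 m³ → 300 still needed.
Source A (44): take the remaining 300 → done.
Source 17: unused.
Cost = 650×22 + 500×26 + 800×30 + 300×44 = 64500.

64500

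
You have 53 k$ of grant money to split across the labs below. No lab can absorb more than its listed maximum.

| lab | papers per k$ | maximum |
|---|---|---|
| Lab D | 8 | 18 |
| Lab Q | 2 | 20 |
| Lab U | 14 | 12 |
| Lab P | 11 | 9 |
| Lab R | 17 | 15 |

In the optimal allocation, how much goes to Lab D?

17

Rank by papers per k$: Lab R 17 > Lab U 14 > Lab P 11 > Lab D 8 > Lab Q 2.
Give Lab R 15 to hit its cap of 15 → 38 left.
Lab U: +12 to 12 (cap) → 26 left.
Lab P: +9 to 9 (cap) → 17 left.
Lab D has room for 18 but only 17 remain, so it gets 17.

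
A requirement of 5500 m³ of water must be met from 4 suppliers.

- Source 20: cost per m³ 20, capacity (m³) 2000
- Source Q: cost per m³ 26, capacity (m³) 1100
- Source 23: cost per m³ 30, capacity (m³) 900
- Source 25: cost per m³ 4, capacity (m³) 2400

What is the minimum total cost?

78200

Use suppliers in increasing cost order.
Source 25 (4): use full 2400 → 3100 m³ to go.
Source 20 at 20: take all 2000 m³ → 1100 still needed.
Source Q (26): use full 1100 → 0 m³ to go.
Source 23: unused.
Cost = 2400×4 + 2000×20 + 1100×26 = 78200.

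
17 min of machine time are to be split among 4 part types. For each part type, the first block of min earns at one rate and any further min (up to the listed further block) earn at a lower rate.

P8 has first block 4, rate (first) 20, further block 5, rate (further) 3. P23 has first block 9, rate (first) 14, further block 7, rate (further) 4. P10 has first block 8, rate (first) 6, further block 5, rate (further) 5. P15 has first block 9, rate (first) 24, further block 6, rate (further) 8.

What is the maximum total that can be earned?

352

Treat each block as its own option and order by rate: P15/T1 24 > P8/T1 20 > P23/T1 14 > P15/T2 8 > P10/T1 6 > P10/T2 5 > P23/T2 4 > P8/T2 3.
Fill P15 T1 block (9 at 24) → 8 left.
P8 T1 at 20: fill all 4 → 4 left.
P23/T1: +4 of 9 at 14; pool empty.
Total = 24×9 + 20×4 + 14×4 = 352.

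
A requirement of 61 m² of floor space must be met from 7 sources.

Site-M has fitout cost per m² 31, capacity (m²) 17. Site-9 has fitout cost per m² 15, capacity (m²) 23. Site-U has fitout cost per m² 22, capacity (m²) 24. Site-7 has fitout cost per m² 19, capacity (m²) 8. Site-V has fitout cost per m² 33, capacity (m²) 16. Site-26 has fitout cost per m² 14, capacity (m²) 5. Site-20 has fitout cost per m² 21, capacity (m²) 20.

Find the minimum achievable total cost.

Fill from the cheapest source first.
Take 5 from Site-26 at 14 — need 56 more.
Site-9 (15): use full 23 — 33 m² to go.
Site-7 at 19: take all 8 m² — 25 still needed.
Take 20 from Site-20 at 21 — need 5 more.
Take 5 from Site-U at 22 to finish.
Site-M, Site-V: unused.
Cost = 5×14 + 23×15 + 8×19 + 20×21 + 5×22 = 1097.

1097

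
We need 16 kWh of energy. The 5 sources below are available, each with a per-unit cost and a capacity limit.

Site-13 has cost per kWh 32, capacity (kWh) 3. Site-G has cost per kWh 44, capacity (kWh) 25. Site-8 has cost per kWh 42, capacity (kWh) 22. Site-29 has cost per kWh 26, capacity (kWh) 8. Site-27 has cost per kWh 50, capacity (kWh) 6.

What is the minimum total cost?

Use sources in increasing cost order.
Site-29 at 26: take all 8 kWh ; 8 still needed.
Site-13 (32): use full 3 ; 5 kWh to go.
Take 5 from Site-8 at 42 to finish.
Site-G, Site-27: unused.
Cost = 8×26 + 3×32 + 5×42 = 514.

514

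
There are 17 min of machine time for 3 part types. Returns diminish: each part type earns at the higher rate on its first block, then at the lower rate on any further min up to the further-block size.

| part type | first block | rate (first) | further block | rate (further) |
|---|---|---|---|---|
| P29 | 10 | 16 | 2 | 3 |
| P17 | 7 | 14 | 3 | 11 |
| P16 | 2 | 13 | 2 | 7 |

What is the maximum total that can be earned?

258

Order all 6 blocks by rate: P29/tier1 16 > P17/tier1 14 > P16/tier1 13 > P17/tier2 11 > P16/tier2 7 > P29/tier2 3.
Fill P29 tier1 block (10 at 16) → 7 left.
P17/tier1 (14): +7 → 0 left.
Total = 16×10 + 14×7 = 258.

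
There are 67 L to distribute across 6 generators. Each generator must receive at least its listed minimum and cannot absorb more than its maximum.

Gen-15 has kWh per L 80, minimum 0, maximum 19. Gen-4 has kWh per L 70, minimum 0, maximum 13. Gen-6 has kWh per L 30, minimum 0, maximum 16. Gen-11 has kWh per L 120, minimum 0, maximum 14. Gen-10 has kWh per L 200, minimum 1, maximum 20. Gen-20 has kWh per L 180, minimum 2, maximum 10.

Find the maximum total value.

9280

Meeting every minimum uses 0+0+0+0+1+2 = 3 L, leaving 64.
Rank by kWh per L: Gen-10 200 > Gen-20 180 > Gen-11 120 > Gen-15 80 > Gen-4 70 > Gen-6 30.
Give Gen-10 19 more to hit its cap of 20 — 45 left.
Give Gen-20 8 more to hit its cap of 10 — 37 left.
Gen-11 takes 14 more to reach its cap of 14 — 23 left.
Give Gen-15 19 more to hit its cap of 19 — 4 left.
Only 4 left; Gen-4 takes them to reach 4.
Total = 80×19 + 70×4 + 120×14 + 200×20 + 180×10 = 9280.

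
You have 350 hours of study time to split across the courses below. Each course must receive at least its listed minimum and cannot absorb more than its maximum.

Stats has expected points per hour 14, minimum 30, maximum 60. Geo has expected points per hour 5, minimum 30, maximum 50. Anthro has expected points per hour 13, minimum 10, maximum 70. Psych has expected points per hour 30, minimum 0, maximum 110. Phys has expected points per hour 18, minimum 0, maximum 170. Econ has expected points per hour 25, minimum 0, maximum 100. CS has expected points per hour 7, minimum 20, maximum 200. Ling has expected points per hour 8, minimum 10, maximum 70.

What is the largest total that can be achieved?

Meeting every minimum uses 30+30+10+0+0+0+20+10 = 100 hours, leaving 250.
Rank by expected points per hour: Psych 30 > Econ 25 > Phys 18 > Stats 14 > Anthro 13 > Ling 8 > CS 7 > Geo 5.
Psych takes 110 more to reach its cap of 110 ; 140 left.
Give Econ 100 more to hit its cap of 100 ; 40 left.
Only 40 left; Phys takes them to reach 40.
Total = 14×30 + 5×30 + 13×10 + 30×110 + 18×40 + 25×100 + 7×20 + 8×10 = 7440.

7440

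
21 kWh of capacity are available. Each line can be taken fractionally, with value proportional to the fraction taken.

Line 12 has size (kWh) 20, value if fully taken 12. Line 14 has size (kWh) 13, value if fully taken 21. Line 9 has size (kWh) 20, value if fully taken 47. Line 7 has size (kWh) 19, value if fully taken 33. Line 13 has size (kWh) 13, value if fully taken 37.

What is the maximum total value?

55.8

Best value per unit of size first: Line 13 37/13≈2.85, Line 9 47/20≈2.35, Line 7 33/19≈1.74, Line 14 21/13≈1.62, Line 12 12/20≈0.6.
Take all of Line 13 (13 kWh, value 37) — 8 kWh left.
Only 8 kWh remain; take 8/20 of Line 9 for value 47×8/20 = 18.8.
Total value = 55.8.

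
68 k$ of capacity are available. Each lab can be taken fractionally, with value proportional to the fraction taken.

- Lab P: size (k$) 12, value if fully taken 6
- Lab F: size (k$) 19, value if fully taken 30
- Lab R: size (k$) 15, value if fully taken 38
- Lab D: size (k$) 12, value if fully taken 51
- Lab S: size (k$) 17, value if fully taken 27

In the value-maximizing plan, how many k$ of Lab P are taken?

Rank by value-to-size ratio: Lab D 51/12≈4.25, Lab R 38/15≈2.53, Lab S 27/17≈1.59, Lab F 30/19≈1.58, Lab P 6/12≈0.5.
Take all of Lab D (12 k$, value 51) ; 56 k$ left.
Lab R: take in full, 15 k$ for value 38 ; 41 left.
Take all of Lab S (17 k$, value 27) ; 24 k$ left.
Lab F: take in full, 19 k$ for value 30 ; 5 left.
Only 5 k$ remain; take 5/12 of Lab P for value 6×5/12 = 2.5.

5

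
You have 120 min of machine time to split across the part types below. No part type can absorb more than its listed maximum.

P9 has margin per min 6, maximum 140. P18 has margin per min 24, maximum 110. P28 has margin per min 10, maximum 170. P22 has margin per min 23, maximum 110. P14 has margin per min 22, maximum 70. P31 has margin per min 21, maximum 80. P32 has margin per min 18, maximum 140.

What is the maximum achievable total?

2870

Highest margin per min first: P18 24 > P22 23 > P14 22 > P31 21 > P32 18 > P28 10 > P9 6.
P18 takes 110 to reach its cap of 110 ; 10 left.
P22: +10 (room for 110) → 10. Pool exhausted.
Total = 24×110 + 23×10 = 2870.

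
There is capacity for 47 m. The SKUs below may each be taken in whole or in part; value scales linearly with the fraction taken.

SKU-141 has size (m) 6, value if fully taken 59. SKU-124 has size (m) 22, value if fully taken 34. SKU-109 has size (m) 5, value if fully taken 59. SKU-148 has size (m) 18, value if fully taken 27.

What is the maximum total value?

173

Rank by value-to-size ratio: SKU-109 59/5≈11.8, SKU-141 59/6≈9.83, SKU-124 34/22≈1.55, SKU-148 27/18≈1.5.
Take all of SKU-109 (5 m, value 59) → 42 m left.
Take all of SKU-141 (6 m, value 59) → 36 m left.
Take all of SKU-124 (22 m, value 34) → 14 m left.
Only 14 m remain; take 14/18 of SKU-148 for value 27×14/18 = 21.
Total value = 173.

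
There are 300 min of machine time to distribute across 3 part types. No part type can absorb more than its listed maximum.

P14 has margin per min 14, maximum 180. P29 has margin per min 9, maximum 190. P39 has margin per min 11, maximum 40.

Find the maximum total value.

Order the part types by margin per min: P14 14 > P39 11 > P29 9.
Give P14 180 to hit its cap of 180 → 120 left.
Give P39 40 to hit its cap of 40 → 80 left.
P29: +80 (room for 190) → 80. Pool exhausted.
Total = 14×180 + 9×80 + 11×40 = 3680.

3680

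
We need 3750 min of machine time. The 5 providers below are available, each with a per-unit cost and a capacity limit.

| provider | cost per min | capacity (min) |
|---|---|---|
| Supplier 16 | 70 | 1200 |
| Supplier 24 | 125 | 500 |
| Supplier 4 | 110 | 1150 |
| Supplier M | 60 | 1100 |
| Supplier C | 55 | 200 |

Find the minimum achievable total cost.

Cheapest first:
Supplier C at 55: take all 200 min ; 3550 still needed.
Take 1100 from Supplier M at 60 ; need 2450 more.
Supplier 16 at 70: take all 1200 min ; 1250 still needed.
Supplier 4 (110): use full 1150 ; 100 min to go.
Supplier 24 at 125: take 100 of its 500 ; requirement met.
Cost = 200×55 + 1100×60 + 1200×70 + 1150×110 + 100×125 = 300000.

300000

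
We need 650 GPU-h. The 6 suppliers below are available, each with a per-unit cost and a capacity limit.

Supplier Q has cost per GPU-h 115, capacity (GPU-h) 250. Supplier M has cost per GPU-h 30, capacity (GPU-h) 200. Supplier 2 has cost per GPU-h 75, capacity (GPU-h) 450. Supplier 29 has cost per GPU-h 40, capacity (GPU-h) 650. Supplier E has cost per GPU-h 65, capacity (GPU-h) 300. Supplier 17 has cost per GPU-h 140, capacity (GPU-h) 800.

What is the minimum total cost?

Use suppliers in increasing cost order.
Supplier M at 30: take all 200 GPU-h → 450 still needed.
Take 450 from Supplier 29 at 40 to finish.
Supplier E, Supplier 2, Supplier Q, Supplier 17: unused.
Cost = 200×30 + 450×40 = 24000.

24000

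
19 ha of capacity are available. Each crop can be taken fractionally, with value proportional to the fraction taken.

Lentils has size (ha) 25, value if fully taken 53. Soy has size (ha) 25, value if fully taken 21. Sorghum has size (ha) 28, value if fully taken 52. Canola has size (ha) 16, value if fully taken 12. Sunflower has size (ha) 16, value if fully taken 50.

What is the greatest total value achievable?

Rank by value-to-size ratio: Sunflower 50/16≈3.12, Lentils 53/25≈2.12, Sorghum 52/28≈1.86, Soy 21/25≈0.84, Canola 12/16≈0.75.
Take all of Sunflower (16 ha, value 50) — 3 ha left.
3 ha left: a 3/25 share of Lentils gives 53×3/25 = 6.36.
Total value = 56.36.

56.36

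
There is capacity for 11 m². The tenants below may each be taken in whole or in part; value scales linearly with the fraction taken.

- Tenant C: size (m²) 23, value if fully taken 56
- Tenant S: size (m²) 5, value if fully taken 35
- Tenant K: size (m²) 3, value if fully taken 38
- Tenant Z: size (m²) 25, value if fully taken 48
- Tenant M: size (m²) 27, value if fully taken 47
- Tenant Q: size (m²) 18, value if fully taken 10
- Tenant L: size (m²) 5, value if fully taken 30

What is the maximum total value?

Rank by value-to-size ratio: Tenant K 38/3≈12.7, Tenant S 35/5≈7, Tenant L 30/5≈6, Tenant C 56/23≈2.43, Tenant Z 48/25≈1.92, Tenant M 47/27≈1.74, Tenant Q 10/18≈0.556.
All 3 m² of Tenant K fit (value 38) ; 8 remain.
All 5 m² of Tenant S fit (value 35) ; 3 remain.
Fill the last 3 m² with part of Tenant L: 3/5 of it earns 18.
Total value = 91.

91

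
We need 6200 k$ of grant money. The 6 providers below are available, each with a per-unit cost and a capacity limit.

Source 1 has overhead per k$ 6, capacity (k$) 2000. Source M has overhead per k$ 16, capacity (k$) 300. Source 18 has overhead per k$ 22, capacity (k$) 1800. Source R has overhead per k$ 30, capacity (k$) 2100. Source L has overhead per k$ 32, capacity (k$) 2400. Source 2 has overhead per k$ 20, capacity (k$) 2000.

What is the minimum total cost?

99400

Cheapest first:
Source 1 at 6: take all 2000 k$ ; 4200 still needed.
Source M at 16: take all 300 k$ ; 3900 still needed.
Take 2000 from Source 2 at 20 ; need 1900 more.
Source 18 at 22: take all 1800 k$ ; 100 still needed.
Source R at 30: take 100 of its 2100 ; requirement met.
Source L: unused.
Cost = 2000×6 + 300×16 + 2000×20 + 1800×22 + 100×30 = 99400.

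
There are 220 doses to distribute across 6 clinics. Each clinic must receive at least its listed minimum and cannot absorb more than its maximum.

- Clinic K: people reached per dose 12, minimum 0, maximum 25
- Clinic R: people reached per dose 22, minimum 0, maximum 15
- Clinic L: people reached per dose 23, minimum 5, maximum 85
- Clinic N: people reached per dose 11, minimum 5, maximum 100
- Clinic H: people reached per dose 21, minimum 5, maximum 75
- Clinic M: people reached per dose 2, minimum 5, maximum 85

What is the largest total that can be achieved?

Meeting every minimum uses 0+0+5+5+5+5 = 20 doses, leaving 200.
Highest people reached per dose first: Clinic L 23 > Clinic R 22 > Clinic H 21 > Clinic K 12 > Clinic N 11 > Clinic M 2.
Clinic L takes 80 more to reach its cap of 85 ; 120 left.
Give Clinic R 15 more to hit its cap of 15 ; 105 left.
Clinic H takes 70 more to reach its cap of 75 ; 35 left.
Clinic K: +25 to 25 (cap) ; 10 left.
Clinic N: +10 (room for 95) → 15. Pool exhausted.
Total = 12×25 + 22×15 + 23×85 + 11×15 + 21×75 + 2×5 = 4335.

4335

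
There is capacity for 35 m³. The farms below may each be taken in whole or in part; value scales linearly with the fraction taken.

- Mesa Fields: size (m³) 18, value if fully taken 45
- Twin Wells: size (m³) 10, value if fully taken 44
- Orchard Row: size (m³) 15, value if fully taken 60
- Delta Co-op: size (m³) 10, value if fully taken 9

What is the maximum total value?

Rank by value-to-size ratio: Twin Wells 44/10≈4.4, Orchard Row 60/15≈4, Mesa Fields 45/18≈2.5, Delta Co-op 9/10≈0.9.
Take all of Twin Wells (10 m³, value 44) — 25 m³ left.
Orchard Row: take in full, 15 m³ for value 60 — 10 left.
10 m³ left: a 10/18 share of Mesa Fields gives 45×10/18 = 25.
Total value = 129.

129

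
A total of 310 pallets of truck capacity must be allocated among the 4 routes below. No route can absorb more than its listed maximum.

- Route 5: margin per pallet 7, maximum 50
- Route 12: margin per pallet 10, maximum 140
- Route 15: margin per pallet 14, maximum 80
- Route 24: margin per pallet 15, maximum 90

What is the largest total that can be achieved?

Rank by margin per pallet: Route 24 15 > Route 15 14 > Route 12 10 > Route 5 7.
Route 24: +90 to 90 (cap) → 220 left.
Route 15 takes 80 to reach its cap of 80 → 140 left.
Give Route 12 140 to hit its cap of 140 → 0 left.
Total = 10×140 + 14×80 + 15×90 = 3870.

3870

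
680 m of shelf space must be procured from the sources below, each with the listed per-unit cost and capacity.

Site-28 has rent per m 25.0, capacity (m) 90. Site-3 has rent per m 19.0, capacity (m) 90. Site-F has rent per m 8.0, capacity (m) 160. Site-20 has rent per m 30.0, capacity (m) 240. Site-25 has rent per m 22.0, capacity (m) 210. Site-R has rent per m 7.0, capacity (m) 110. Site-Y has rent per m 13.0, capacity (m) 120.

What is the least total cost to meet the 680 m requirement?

Cheapest first:
Site-R at 7.0: take all 110 m ; 570 still needed.
Take 160 from Site-F at 8.0 ; need 410 more.
Site-Y (13.0): use full 120 ; 290 m to go.
Site-3 (19.0): use full 90 ; 200 m to go.
Site-25 at 22.0: take 200 of its 210 ; requirement met.
Site-28, Site-20: unused.
Cost = 110×7.0 + 160×8.0 + 120×13.0 + 90×19.0 + 200×22.0 = 9720.

9720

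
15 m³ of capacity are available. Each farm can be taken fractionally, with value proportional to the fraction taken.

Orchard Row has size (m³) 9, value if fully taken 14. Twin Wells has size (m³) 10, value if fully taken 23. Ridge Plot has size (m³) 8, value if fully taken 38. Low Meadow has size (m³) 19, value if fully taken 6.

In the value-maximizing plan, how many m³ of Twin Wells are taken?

7

Best value per unit of size first: Ridge Plot 38/8≈4.75, Twin Wells 23/10≈2.3, Orchard Row 14/9≈1.56, Low Meadow 6/19≈0.316.
Ridge Plot: take in full, 8 m³ for value 38 ; 7 left.
Only 7 m³ remain; take 7/10 of Twin Wells for value 23×7/10 = 16.1.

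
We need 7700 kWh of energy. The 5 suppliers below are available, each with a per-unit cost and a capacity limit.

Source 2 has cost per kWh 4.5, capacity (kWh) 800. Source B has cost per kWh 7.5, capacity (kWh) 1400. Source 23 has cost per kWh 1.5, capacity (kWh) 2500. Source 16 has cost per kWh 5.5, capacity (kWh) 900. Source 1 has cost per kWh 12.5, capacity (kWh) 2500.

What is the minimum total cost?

49050

Use suppliers in increasing cost order.
Take 2500 from Source 23 at 1.5 → need 5200 more.
Source 2 (4.5): use full 800 → 4400 kWh to go.
Source 16 at 5.5: take all 900 kWh → 3500 still needed.
Source B (7.5): use full 1400 → 2100 kWh to go.
Source 1 at 12.5: take 2100 of its 2500 → requirement met.
Cost = 2500×1.5 + 800×4.5 + 900×5.5 + 1400×7.5 + 2100×12.5 = 49050.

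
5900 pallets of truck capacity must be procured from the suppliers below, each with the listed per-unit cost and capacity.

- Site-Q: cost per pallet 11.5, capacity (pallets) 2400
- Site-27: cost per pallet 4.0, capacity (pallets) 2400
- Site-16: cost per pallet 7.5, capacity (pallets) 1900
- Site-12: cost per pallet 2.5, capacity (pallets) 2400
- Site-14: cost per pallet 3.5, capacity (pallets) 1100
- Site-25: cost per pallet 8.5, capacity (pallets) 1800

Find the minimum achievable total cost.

19450

Fill from the cheapest supplier first.
Site-12 (2.5): use full 2400 ; 3500 pallets to go.
Site-14 (3.5): use full 1100 ; 2400 pallets to go.
Take 2400 from Site-27 at 4.0 ; need 0 more.
Site-16, Site-25, Site-Q: unused.
Cost = 2400×2.5 + 1100×3.5 + 2400×4.0 = 19450.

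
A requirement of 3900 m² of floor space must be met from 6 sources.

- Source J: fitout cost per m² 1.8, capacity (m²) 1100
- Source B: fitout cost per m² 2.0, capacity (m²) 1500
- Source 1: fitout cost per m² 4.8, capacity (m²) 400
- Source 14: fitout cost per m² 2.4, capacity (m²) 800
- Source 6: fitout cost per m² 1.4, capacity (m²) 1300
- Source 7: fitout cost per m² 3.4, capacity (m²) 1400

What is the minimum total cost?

Use sources in increasing cost order.
Source 6 (1.4): use full 1300 — 2600 m² to go.
Source J (1.8): use full 1100 — 1500 m² to go.
Source B at 2.0: take all 1500 m² — 0 still needed.
Source 14, Source 7, Source 1: unused.
Cost = 1300×1.4 + 1100×1.8 + 1500×2.0 = 6800.

6800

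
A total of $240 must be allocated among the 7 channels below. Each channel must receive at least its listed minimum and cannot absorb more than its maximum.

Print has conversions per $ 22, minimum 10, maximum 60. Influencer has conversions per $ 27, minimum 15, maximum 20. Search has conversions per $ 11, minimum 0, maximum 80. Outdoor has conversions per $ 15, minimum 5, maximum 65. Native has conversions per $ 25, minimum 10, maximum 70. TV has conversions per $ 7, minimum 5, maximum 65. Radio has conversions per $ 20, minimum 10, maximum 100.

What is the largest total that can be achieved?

5320

Meeting every minimum uses 10+15+0+5+10+5+10 = 55 $, leaving 185.
Rank by conversions per $: Influencer 27 > Native 25 > Print 22 > Radio 20 > Outdoor 15 > Search 11 > TV 7.
Influencer takes 5 more to reach its cap of 20 → 180 left.
Native: +60 to 70 (cap) → 120 left.
Print takes 50 more to reach its cap of 60 → 70 left.
Radio: +70 (room for 90) → 80. Pool exhausted.
Total = 22×60 + 27×20 + 15×5 + 25×70 + 7×5 + 20×80 = 5320.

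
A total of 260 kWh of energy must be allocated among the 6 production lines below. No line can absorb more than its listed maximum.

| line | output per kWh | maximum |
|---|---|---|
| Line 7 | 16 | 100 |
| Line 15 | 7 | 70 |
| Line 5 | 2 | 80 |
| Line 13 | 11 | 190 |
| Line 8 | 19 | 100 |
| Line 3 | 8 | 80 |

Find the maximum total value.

Highest output per kWh first: Line 8 19 > Line 7 16 > Line 13 11 > Line 3 8 > Line 15 7 > Line 5 2.
Line 8 takes 100 to reach its cap of 100 ; 160 left.
Give Line 7 100 to hit its cap of 100 ; 60 left.
Only 60 left; Line 13 takes them to reach 60.
Total = 16×100 + 11×60 + 19×100 = 4160.

4160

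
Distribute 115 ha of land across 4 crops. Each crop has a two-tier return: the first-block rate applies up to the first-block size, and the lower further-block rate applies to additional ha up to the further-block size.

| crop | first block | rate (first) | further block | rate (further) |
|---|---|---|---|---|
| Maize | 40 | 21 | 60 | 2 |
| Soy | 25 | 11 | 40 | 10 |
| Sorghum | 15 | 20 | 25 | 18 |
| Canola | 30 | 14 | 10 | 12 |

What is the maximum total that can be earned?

2070

Order all 8 blocks by rate: Maize/first 21 > Sorghum/first 20 > Sorghum/second 18 > Canola/first 14 > Canola/second 12 > Soy/first 11 > Soy/second 10 > Maize/second 2.
Fill Maize first block (40 at 21) ; 75 left.
Sorghum/first (20): +15 ; 60 left.
Sorghum second at 18: fill all 25 ; 35 left.
Fill Canola first block (30 at 14) ; 5 left.
5 remain; put them into Canola second at 12.
Total = 21×40 + 20×15 + 18×25 + 14×30 + 12×5 = 2070.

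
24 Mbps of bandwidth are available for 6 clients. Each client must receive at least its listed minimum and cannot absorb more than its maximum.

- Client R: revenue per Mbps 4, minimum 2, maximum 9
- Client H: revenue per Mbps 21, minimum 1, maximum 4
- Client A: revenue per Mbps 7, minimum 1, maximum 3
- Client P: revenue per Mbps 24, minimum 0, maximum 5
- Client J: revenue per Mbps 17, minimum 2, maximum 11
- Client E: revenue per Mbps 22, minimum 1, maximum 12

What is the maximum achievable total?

475

Meeting every minimum uses 2+1+1+0+2+1 = 7 Mbps, leaving 17.
Order the clients by revenue per Mbps: Client P 24 > Client E 22 > Client H 21 > Client J 17 > Client A 7 > Client R 4.
Client P: +5 to 5 (cap) ; 12 left.
Client E takes 11 more to reach its cap of 12 ; 1 left.
Only 1 left; Client H takes them to reach 2.
Total = 4×2 + 21×2 + 7×1 + 24×5 + 17×2 + 22×12 = 475.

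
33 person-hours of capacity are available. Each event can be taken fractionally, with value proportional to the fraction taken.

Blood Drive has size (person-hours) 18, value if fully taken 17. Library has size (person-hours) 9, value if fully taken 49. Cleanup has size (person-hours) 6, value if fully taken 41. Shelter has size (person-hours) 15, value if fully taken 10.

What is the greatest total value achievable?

Rank by value-to-size ratio: Cleanup 41/6≈6.83, Library 49/9≈5.44, Blood Drive 17/18≈0.944, Shelter 10/15≈0.667.
Cleanup: take in full, 6 person-hours for value 41 — 27 left.
Library: take in full, 9 person-hours for value 49 — 18 left.
Take all of Blood Drive (18 person-hours, value 17) — 0 person-hours left.
Total value = 107.

107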